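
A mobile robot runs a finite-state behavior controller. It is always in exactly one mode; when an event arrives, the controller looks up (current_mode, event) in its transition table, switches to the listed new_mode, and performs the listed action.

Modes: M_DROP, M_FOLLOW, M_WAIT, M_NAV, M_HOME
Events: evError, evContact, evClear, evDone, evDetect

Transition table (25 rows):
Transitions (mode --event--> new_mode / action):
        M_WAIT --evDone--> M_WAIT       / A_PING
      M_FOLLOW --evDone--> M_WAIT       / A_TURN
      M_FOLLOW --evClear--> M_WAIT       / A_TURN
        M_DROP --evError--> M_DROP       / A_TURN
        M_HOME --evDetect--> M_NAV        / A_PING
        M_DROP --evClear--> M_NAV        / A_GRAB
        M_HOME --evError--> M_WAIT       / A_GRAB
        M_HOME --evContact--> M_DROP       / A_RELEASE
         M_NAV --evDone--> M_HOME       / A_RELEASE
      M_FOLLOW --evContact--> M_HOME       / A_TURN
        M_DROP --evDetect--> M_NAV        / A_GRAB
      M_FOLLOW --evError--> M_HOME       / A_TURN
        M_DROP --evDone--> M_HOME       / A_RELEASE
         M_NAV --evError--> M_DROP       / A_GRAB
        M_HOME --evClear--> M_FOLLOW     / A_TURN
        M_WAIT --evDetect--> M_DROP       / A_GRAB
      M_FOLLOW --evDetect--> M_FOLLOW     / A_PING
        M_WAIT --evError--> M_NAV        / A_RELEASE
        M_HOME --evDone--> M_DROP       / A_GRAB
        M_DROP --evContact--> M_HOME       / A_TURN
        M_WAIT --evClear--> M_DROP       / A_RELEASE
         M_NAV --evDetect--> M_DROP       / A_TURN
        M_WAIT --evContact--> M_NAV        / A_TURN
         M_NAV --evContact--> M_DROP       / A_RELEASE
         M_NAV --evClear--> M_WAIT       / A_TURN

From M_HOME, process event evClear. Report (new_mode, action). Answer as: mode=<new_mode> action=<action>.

current mode = M_HOME; filter table to that mode:
  (M_HOME, evDetect) → (M_NAV, A_PING)
  (M_HOME, evError) → (M_WAIT, A_GRAB)
  (M_HOME, evContact) → (M_DROP, A_RELEASE)
  (M_HOME, evClear) → (M_FOLLOW, A_TURN)  ← event matches
  (M_HOME, evDone) → (M_DROP, A_GRAB)
event = evClear selects (M_FOLLOW, A_TURN)

mode=M_FOLLOW action=A_TURN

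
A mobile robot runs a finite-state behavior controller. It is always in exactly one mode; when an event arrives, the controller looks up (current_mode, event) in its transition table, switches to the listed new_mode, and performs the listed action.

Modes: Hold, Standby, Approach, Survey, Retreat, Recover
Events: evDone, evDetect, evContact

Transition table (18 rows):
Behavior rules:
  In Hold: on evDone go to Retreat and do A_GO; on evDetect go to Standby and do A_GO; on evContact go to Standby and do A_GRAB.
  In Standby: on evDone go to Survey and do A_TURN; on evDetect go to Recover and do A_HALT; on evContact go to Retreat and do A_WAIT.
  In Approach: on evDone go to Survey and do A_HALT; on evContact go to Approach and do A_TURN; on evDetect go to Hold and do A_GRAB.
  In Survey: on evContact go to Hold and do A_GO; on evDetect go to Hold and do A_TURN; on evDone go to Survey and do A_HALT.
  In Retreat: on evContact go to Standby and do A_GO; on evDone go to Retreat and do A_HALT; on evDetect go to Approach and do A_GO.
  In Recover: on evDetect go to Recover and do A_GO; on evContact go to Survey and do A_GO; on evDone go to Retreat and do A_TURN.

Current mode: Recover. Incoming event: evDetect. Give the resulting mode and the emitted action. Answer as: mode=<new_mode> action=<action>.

current mode = Recover; filter table to that mode:
  (Recover, evDetect) → (Recover, A_GO)  ← event matches
  (Recover, evContact) → (Survey, A_GO)
  (Recover, evDone) → (Retreat, A_TURN)
event = evDetect selects (Recover, A_GO)

mode=Recover action=A_GO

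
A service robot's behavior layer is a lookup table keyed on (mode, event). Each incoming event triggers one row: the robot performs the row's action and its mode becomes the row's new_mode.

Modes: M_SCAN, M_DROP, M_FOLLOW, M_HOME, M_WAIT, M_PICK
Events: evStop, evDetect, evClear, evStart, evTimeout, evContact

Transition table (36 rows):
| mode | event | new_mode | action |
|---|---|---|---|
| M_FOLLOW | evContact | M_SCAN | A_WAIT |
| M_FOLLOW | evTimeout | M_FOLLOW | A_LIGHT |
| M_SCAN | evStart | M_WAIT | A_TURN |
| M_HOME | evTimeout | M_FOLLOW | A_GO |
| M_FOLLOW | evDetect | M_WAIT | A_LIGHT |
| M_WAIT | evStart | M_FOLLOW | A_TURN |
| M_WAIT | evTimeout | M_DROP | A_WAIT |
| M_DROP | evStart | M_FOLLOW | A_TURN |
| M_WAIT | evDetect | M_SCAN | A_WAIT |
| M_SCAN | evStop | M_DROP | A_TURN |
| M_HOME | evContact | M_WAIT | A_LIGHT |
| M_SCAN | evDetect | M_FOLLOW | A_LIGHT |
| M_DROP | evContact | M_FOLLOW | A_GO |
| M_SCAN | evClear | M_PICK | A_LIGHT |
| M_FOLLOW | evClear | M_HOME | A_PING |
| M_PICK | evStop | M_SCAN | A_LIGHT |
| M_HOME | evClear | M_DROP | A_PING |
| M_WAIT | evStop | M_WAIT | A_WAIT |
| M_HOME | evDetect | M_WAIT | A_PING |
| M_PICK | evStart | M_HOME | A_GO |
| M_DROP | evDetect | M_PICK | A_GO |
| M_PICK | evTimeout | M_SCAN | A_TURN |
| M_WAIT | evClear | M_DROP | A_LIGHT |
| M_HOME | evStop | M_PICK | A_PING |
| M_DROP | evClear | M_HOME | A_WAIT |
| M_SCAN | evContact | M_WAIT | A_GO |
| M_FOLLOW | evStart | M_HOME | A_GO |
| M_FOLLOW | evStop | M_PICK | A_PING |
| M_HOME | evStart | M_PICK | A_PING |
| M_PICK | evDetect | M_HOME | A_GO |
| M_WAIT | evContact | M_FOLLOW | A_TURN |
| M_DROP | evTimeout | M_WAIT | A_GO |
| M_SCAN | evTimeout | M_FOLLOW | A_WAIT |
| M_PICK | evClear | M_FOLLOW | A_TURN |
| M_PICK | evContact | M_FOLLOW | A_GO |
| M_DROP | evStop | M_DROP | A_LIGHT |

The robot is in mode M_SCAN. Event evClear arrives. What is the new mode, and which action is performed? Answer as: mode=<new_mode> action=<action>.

current mode = M_SCAN; filter table to that mode:
  (M_SCAN, evStart) → (M_WAIT, A_TURN)
  (M_SCAN, evStop) → (M_DROP, A_TURN)
  (M_SCAN, evDetect) → (M_FOLLOW, A_LIGHT)
  (M_SCAN, evClear) → (M_PICK, A_LIGHT)  ← event matches
  (M_SCAN, evContact) → (M_WAIT, A_GO)
  (M_SCAN, evTimeout) → (M_FOLLOW, A_WAIT)
event = evClear selects (M_PICK, A_LIGHT)

mode=M_PICK action=A_LIGHT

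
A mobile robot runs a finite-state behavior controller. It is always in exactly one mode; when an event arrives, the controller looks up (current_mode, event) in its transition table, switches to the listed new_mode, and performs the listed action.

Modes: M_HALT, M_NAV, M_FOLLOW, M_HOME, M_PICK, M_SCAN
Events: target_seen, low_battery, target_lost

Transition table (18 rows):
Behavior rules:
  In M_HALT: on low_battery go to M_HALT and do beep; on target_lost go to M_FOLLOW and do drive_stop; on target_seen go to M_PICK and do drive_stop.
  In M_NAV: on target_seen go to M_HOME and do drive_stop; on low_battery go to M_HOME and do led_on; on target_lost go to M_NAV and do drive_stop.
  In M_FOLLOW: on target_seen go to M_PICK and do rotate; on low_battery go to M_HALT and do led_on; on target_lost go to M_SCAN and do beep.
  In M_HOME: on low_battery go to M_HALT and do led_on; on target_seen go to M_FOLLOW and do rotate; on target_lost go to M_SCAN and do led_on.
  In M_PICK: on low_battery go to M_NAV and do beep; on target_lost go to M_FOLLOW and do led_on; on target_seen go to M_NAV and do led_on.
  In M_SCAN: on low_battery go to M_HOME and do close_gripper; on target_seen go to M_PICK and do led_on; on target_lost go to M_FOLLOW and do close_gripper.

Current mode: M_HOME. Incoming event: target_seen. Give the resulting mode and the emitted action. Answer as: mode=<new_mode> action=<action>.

mode=M_FOLLOW action=rotate

current mode = M_HOME; filter table to that mode:
  (M_HOME, low_battery) → (M_HALT, led_on)
  (M_HOME, target_seen) → (M_FOLLOW, rotate)  ← event matches
  (M_HOME, target_lost) → (M_SCAN, led_on)
event = target_seen selects (M_FOLLOW, rotate)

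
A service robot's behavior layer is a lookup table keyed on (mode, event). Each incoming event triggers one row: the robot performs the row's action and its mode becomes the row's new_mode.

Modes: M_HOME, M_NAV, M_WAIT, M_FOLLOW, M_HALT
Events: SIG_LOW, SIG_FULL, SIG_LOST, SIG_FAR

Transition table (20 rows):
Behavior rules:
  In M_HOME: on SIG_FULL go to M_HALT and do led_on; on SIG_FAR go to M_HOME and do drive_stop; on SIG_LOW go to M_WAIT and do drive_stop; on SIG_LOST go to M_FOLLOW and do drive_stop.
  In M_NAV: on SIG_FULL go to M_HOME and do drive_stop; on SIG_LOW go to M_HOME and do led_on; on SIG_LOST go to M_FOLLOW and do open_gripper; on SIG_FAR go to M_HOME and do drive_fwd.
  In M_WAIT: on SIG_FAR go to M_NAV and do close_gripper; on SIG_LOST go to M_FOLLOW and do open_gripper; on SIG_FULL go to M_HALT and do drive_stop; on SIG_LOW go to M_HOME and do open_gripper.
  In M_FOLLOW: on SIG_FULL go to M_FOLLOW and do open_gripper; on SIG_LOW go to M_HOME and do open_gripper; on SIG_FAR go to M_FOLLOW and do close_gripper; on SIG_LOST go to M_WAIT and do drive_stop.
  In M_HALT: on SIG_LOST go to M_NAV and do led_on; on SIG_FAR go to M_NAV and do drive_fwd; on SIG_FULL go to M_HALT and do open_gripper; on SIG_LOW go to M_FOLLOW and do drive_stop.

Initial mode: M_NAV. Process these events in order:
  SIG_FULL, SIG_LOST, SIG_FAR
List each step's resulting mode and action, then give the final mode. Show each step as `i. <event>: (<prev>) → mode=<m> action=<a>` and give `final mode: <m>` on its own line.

final mode: M_FOLLOW

1. SIG_FULL: (M_NAV) → mode=M_HOME action=drive_stop
2. SIG_LOST: (M_HOME) → mode=M_FOLLOW action=drive_stop
3. SIG_FAR: (M_FOLLOW) → mode=M_FOLLOW action=close_gripper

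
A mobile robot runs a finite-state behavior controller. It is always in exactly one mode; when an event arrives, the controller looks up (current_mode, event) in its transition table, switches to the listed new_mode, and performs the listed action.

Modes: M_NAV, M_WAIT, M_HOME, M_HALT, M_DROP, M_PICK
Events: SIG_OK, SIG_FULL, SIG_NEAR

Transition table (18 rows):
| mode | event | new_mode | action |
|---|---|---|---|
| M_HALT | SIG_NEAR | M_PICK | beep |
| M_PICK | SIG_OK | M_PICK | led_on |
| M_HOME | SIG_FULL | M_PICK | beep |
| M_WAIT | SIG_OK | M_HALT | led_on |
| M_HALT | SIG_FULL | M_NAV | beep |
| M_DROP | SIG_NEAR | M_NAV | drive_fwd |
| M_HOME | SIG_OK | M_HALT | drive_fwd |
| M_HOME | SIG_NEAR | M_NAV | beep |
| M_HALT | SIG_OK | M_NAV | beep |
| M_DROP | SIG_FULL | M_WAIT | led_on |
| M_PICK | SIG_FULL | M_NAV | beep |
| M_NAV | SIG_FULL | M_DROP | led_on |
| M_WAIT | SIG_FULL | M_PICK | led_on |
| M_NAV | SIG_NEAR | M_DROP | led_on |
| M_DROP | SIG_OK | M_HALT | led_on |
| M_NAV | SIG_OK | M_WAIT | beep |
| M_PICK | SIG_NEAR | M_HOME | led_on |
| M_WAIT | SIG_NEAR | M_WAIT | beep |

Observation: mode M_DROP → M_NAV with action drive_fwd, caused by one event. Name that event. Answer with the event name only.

try SIG_OK: (M_DROP, SIG_OK) → (M_HALT, led_on)
try SIG_FULL: (M_DROP, SIG_FULL) → (M_WAIT, led_on)
try SIG_NEAR: (M_DROP, SIG_NEAR) → (M_NAV, drive_fwd)  ← matches

SIG_NEAR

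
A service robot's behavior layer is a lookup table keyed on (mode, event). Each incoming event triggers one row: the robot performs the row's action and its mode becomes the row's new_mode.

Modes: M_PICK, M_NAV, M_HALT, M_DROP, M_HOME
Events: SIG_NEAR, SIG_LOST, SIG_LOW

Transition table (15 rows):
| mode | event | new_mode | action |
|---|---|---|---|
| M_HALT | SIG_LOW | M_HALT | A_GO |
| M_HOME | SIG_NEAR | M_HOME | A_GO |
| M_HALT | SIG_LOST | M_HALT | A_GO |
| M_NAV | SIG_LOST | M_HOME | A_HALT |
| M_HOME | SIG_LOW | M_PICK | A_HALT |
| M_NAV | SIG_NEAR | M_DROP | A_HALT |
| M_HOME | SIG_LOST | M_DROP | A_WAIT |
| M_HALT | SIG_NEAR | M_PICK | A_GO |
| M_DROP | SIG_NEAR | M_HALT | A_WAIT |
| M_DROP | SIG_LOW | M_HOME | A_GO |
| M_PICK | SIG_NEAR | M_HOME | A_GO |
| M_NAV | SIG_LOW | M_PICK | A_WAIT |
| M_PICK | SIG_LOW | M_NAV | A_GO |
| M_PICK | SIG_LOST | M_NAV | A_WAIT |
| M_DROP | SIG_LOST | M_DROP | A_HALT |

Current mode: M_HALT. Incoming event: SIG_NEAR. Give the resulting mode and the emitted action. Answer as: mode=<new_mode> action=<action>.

current mode = M_HALT; filter table to that mode:
  (M_HALT, SIG_LOW) → (M_HALT, A_GO)
  (M_HALT, SIG_LOST) → (M_HALT, A_GO)
  (M_HALT, SIG_NEAR) → (M_PICK, A_GO)  ← event matches
event = SIG_NEAR selects (M_PICK, A_GO)

mode=M_PICK action=A_GO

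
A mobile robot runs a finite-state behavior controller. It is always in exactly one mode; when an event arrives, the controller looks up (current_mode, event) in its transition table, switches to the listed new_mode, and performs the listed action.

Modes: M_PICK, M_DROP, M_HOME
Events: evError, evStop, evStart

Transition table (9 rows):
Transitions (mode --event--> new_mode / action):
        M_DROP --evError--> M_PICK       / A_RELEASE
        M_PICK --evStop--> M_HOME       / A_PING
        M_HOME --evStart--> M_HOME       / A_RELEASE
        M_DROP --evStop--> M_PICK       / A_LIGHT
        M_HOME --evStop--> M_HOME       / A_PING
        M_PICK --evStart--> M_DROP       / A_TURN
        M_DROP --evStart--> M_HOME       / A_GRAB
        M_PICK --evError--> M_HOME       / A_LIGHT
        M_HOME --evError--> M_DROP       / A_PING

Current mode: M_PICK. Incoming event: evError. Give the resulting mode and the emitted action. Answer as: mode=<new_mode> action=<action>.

current mode = M_PICK; filter table to that mode:
  (M_PICK, evStop) → (M_HOME, A_PING)
  (M_PICK, evStart) → (M_DROP, A_TURN)
  (M_PICK, evError) → (M_HOME, A_LIGHT)  ← event matches
event = evError selects (M_HOME, A_LIGHT)

mode=M_HOME action=A_LIGHT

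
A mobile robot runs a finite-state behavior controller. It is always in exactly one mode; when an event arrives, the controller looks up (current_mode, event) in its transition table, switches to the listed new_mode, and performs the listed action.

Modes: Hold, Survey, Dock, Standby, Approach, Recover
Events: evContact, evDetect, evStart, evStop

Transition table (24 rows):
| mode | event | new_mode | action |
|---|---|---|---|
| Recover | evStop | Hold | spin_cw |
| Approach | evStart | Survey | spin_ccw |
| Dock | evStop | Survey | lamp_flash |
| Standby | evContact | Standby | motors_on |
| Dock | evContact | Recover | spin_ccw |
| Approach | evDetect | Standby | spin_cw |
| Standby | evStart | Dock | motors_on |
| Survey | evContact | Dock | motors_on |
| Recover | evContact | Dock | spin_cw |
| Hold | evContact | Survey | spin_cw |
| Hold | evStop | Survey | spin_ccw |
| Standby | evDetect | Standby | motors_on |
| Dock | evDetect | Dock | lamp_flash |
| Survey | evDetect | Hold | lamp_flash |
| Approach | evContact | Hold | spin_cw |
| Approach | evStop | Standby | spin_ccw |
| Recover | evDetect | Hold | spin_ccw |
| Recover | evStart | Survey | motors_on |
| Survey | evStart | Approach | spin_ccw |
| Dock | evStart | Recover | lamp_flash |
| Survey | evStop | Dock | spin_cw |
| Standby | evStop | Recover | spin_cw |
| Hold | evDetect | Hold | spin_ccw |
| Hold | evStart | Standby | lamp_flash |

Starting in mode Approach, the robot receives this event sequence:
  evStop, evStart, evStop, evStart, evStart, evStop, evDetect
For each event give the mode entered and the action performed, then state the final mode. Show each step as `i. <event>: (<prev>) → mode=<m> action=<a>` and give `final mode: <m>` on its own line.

final mode: Dock

1. evStop: (Approach) → mode=Standby action=spin_ccw
2. evStart: (Standby) → mode=Dock action=motors_on
3. evStop: (Dock) → mode=Survey action=lamp_flash
4. evStart: (Survey) → mode=Approach action=spin_ccw
5. evStart: (Approach) → mode=Survey action=spin_ccw
6. evStop: (Survey) → mode=Dock action=spin_cw
7. evDetect: (Dock) → mode=Dock action=lamp_flash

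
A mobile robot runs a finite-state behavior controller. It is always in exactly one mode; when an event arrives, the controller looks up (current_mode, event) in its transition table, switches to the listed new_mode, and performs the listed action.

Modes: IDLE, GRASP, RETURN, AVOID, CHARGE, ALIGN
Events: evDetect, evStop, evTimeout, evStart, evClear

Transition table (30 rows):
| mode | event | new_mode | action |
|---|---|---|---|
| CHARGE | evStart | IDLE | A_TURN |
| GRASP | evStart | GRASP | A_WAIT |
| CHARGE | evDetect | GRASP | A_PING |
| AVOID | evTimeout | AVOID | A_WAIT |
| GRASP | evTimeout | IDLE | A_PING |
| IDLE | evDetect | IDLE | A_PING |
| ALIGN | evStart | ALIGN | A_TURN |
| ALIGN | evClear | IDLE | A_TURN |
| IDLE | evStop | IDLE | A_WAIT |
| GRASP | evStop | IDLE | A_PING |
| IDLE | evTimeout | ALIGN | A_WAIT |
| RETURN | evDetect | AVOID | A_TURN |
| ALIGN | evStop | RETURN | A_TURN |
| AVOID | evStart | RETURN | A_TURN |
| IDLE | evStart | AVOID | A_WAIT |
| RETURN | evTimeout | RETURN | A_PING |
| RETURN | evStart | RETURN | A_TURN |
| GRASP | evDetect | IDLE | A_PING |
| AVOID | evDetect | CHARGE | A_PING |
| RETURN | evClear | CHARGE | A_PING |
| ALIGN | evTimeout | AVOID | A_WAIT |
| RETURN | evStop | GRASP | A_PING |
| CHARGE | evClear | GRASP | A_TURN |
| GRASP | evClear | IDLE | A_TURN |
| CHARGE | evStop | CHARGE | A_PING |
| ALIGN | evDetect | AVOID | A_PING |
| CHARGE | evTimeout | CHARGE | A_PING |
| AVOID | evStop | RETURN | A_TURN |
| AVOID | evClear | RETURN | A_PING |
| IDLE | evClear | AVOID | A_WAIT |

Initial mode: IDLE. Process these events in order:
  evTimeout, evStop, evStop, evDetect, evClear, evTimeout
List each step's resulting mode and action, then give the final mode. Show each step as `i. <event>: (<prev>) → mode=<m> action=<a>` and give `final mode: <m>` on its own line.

final mode: AVOID

1. evTimeout: (IDLE) → mode=ALIGN action=A_WAIT
2. evStop: (ALIGN) → mode=RETURN action=A_TURN
3. evStop: (RETURN) → mode=GRASP action=A_PING
4. evDetect: (GRASP) → mode=IDLE action=A_PING
5. evClear: (IDLE) → mode=AVOID action=A_WAIT
6. evTimeout: (AVOID) → mode=AVOID action=A_WAIT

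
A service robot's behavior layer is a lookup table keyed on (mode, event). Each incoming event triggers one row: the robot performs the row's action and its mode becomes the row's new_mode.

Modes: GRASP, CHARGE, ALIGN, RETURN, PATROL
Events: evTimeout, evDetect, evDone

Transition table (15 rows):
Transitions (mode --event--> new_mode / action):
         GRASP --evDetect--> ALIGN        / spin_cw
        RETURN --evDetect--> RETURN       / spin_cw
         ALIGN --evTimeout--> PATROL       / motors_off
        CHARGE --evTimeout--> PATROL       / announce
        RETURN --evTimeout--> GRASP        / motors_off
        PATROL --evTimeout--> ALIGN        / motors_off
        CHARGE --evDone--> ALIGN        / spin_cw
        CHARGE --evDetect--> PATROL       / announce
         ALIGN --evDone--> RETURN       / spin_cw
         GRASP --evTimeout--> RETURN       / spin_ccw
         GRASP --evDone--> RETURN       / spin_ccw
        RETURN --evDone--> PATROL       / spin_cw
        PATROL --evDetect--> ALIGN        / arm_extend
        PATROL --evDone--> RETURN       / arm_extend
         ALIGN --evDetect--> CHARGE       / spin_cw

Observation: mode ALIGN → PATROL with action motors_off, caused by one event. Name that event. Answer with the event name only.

try evTimeout: (ALIGN, evTimeout) → (PATROL, motors_off)  ← matches
try evDetect: (ALIGN, evDetect) → (CHARGE, spin_cw)
try evDone: (ALIGN, evDone) → (RETURN, spin_cw)

evTimeout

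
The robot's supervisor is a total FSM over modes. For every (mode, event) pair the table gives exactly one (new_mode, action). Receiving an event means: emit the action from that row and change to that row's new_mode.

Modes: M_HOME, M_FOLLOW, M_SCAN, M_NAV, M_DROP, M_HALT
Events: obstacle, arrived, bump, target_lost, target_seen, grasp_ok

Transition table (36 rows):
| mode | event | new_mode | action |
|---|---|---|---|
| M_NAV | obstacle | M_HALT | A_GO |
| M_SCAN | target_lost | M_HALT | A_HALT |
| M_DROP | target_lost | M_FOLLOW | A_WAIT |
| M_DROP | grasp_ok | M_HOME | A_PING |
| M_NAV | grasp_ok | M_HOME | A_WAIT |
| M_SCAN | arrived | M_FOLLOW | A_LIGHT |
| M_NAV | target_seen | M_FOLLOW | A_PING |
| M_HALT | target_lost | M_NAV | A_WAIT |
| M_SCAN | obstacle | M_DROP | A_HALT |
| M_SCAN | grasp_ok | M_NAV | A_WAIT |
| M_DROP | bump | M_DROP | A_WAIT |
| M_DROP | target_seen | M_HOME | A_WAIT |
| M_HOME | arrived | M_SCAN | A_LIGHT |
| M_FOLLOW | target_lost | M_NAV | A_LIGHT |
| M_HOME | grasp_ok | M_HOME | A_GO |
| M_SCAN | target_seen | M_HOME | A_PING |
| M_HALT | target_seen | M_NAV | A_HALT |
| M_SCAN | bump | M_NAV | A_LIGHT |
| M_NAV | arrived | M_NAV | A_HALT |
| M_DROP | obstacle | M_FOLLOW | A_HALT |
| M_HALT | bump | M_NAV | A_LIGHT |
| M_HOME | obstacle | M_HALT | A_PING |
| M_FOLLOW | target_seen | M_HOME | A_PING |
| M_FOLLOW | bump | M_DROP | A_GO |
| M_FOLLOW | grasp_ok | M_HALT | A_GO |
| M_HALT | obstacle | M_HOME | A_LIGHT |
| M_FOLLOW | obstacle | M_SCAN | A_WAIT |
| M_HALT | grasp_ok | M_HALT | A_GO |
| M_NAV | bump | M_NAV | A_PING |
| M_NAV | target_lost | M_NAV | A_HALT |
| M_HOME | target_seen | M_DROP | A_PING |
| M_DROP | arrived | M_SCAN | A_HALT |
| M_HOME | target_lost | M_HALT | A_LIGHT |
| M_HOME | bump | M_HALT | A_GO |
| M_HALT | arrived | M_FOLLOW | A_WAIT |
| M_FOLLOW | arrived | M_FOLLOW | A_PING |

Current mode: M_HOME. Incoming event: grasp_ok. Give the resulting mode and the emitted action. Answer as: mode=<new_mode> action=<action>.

mode=M_HOME action=A_GO

current mode = M_HOME; filter table to that mode:
  (M_HOME, arrived) → (M_SCAN, A_LIGHT)
  (M_HOME, grasp_ok) → (M_HOME, A_GO)  ← event matches
  (M_HOME, obstacle) → (M_HALT, A_PING)
  (M_HOME, target_seen) → (M_DROP, A_PING)
  (M_HOME, target_lost) → (M_HALT, A_LIGHT)
  (M_HOME, bump) → (M_HALT, A_GO)
event = grasp_ok selects (M_HOME, A_GO)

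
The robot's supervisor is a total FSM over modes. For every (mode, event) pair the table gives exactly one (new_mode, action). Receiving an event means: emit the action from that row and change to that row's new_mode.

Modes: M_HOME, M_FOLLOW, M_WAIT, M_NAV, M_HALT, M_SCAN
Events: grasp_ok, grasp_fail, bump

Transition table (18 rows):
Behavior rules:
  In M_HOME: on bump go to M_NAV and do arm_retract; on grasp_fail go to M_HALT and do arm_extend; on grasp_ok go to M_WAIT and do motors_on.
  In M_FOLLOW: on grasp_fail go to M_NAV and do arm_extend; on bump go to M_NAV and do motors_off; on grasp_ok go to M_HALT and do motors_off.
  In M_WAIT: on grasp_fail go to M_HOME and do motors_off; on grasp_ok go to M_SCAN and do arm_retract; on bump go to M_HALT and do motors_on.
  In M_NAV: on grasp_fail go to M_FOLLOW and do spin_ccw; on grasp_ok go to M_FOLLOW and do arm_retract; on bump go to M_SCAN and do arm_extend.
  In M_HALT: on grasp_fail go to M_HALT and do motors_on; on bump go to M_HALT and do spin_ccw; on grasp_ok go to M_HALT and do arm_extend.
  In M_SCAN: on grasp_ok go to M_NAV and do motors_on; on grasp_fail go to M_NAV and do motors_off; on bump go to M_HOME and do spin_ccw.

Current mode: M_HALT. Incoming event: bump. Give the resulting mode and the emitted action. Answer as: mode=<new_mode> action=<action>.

mode=M_HALT action=spin_ccw

current mode = M_HALT; filter table to that mode:
  (M_HALT, grasp_fail) → (M_HALT, motors_on)
  (M_HALT, bump) → (M_HALT, spin_ccw)  ← event matches
  (M_HALT, grasp_ok) → (M_HALT, arm_extend)
event = bump selects (M_HALT, spin_ccw)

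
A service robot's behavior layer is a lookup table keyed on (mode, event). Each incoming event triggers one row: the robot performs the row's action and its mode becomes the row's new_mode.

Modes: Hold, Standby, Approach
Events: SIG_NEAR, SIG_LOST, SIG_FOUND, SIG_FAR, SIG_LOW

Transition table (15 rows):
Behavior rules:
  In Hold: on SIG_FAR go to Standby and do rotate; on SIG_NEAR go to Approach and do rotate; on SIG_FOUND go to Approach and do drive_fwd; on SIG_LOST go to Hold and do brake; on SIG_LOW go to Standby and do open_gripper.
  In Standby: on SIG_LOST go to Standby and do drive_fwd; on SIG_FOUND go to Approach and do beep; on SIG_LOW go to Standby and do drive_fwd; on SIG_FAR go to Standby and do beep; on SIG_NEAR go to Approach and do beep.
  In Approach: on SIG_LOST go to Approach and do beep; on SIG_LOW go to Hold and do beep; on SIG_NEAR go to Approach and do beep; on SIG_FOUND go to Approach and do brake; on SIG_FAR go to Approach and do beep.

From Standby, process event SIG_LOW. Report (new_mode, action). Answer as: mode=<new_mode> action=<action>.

mode=Standby action=drive_fwd

current mode = Standby; filter table to that mode:
  (Standby, SIG_LOST) → (Standby, drive_fwd)
  (Standby, SIG_FOUND) → (Approach, beep)
  (Standby, SIG_LOW) → (Standby, drive_fwd)  ← event matches
  (Standby, SIG_FAR) → (Standby, beep)
  (Standby, SIG_NEAR) → (Approach, beep)
event = SIG_LOW selects (Standby, drive_fwd)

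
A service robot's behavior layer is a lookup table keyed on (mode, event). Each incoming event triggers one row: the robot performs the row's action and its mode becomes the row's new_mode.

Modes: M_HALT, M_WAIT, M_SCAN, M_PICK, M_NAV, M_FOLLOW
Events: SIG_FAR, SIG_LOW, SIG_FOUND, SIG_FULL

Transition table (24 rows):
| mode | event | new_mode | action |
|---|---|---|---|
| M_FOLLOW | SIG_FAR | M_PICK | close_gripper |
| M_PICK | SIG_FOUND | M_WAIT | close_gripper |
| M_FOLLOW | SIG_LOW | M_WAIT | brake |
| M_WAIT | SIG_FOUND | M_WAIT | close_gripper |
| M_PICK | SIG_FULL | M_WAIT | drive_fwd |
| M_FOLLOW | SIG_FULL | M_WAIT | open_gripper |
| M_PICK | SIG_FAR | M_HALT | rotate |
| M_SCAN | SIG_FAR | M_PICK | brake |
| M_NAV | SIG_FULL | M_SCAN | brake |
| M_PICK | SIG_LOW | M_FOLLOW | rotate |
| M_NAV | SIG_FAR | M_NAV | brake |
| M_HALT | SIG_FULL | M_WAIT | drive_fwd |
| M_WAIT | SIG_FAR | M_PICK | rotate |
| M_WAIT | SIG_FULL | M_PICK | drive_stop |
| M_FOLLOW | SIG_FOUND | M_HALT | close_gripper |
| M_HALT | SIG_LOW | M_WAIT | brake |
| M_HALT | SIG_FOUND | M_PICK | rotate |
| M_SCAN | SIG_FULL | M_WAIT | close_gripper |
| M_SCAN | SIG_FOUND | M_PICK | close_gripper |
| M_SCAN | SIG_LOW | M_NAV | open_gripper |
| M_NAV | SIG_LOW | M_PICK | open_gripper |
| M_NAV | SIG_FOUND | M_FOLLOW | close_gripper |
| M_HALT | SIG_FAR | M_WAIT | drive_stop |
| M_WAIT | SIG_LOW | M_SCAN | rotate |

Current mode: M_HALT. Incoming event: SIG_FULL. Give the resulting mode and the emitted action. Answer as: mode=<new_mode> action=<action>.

mode=M_WAIT action=drive_fwd

current mode = M_HALT; filter table to that mode:
  (M_HALT, SIG_FULL) → (M_WAIT, drive_fwd)  ← event matches
  (M_HALT, SIG_LOW) → (M_WAIT, brake)
  (M_HALT, SIG_FOUND) → (M_PICK, rotate)
  (M_HALT, SIG_FAR) → (M_WAIT, drive_stop)
event = SIG_FULL selects (M_WAIT, drive_fwd)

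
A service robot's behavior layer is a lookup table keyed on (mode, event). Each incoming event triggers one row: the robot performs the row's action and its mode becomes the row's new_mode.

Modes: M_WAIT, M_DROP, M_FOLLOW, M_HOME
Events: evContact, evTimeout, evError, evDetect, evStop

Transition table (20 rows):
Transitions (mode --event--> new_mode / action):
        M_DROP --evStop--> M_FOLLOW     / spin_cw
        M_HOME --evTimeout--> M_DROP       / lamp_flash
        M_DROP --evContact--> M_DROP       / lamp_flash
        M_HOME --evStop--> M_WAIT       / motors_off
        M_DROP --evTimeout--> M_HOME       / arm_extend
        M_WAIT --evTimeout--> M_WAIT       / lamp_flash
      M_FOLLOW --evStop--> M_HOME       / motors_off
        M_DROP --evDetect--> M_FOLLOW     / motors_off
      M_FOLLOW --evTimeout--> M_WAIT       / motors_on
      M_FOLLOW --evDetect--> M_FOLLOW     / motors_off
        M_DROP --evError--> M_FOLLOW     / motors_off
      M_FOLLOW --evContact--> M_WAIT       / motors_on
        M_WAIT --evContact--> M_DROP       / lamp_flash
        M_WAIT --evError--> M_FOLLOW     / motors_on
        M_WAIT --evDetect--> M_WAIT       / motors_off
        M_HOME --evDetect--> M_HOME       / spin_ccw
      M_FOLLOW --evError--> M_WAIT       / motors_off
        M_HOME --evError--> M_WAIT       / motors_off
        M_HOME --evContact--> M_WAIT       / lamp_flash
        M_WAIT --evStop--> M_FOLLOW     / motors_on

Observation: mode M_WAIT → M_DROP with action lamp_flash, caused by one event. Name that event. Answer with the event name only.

try evContact: (M_WAIT, evContact) → (M_DROP, lamp_flash)  ← matches
try evTimeout: (M_WAIT, evTimeout) → (M_WAIT, lamp_flash)
try evError: (M_WAIT, evError) → (M_FOLLOW, motors_on)
try evDetect: (M_WAIT, evDetect) → (M_WAIT, motors_off)
try evStop: (M_WAIT, evStop) → (M_FOLLOW, motors_on)

evContact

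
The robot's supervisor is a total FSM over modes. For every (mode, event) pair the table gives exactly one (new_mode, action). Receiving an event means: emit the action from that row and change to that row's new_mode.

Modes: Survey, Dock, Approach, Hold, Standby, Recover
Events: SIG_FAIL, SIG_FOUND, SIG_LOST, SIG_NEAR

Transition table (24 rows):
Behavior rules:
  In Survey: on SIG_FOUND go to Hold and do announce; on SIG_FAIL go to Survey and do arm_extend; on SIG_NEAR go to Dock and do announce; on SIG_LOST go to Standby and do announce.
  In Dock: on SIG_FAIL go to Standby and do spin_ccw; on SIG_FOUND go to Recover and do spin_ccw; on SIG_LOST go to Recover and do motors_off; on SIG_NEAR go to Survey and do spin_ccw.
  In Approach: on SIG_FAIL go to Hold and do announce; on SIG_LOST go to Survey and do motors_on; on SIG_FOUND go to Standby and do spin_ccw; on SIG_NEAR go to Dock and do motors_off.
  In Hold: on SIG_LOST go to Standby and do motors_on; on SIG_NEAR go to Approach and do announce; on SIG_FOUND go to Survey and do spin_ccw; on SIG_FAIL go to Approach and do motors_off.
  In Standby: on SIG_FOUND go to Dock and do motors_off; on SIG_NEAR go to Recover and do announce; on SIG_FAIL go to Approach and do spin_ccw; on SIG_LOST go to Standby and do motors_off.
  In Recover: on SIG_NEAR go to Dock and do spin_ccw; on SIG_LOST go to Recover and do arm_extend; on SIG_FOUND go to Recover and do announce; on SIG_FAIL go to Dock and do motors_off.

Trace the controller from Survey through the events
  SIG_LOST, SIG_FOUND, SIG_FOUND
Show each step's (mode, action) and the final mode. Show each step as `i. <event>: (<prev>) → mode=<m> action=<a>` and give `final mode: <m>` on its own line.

1. SIG_LOST: (Survey) → mode=Standby action=announce
2. SIG_FOUND: (Standby) → mode=Dock action=motors_off
3. SIG_FOUND: (Dock) → mode=Recover action=spin_ccw

final mode: Recover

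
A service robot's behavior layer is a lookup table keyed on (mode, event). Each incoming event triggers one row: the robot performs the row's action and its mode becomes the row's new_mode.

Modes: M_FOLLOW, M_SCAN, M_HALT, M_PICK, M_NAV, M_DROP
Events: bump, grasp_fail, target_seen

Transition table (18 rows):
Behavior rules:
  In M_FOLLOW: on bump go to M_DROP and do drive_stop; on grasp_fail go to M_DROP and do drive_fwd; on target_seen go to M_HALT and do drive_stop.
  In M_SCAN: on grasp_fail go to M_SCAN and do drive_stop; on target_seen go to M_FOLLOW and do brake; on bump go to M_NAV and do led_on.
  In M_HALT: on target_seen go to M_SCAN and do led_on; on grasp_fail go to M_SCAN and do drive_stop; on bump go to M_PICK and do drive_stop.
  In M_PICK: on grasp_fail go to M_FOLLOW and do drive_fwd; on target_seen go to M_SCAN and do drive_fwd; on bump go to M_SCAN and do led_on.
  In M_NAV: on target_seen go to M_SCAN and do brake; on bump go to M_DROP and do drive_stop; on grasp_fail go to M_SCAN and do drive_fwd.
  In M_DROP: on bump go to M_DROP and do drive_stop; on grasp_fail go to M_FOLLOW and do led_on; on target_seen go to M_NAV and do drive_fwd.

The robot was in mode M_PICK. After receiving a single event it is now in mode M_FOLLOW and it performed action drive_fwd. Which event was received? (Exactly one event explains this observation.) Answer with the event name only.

grasp_fail

try bump: (M_PICK, bump) → (M_SCAN, led_on)
try grasp_fail: (M_PICK, grasp_fail) → (M_FOLLOW, drive_fwd)  ← matches
try target_seen: (M_PICK, target_seen) → (M_SCAN, drive_fwd)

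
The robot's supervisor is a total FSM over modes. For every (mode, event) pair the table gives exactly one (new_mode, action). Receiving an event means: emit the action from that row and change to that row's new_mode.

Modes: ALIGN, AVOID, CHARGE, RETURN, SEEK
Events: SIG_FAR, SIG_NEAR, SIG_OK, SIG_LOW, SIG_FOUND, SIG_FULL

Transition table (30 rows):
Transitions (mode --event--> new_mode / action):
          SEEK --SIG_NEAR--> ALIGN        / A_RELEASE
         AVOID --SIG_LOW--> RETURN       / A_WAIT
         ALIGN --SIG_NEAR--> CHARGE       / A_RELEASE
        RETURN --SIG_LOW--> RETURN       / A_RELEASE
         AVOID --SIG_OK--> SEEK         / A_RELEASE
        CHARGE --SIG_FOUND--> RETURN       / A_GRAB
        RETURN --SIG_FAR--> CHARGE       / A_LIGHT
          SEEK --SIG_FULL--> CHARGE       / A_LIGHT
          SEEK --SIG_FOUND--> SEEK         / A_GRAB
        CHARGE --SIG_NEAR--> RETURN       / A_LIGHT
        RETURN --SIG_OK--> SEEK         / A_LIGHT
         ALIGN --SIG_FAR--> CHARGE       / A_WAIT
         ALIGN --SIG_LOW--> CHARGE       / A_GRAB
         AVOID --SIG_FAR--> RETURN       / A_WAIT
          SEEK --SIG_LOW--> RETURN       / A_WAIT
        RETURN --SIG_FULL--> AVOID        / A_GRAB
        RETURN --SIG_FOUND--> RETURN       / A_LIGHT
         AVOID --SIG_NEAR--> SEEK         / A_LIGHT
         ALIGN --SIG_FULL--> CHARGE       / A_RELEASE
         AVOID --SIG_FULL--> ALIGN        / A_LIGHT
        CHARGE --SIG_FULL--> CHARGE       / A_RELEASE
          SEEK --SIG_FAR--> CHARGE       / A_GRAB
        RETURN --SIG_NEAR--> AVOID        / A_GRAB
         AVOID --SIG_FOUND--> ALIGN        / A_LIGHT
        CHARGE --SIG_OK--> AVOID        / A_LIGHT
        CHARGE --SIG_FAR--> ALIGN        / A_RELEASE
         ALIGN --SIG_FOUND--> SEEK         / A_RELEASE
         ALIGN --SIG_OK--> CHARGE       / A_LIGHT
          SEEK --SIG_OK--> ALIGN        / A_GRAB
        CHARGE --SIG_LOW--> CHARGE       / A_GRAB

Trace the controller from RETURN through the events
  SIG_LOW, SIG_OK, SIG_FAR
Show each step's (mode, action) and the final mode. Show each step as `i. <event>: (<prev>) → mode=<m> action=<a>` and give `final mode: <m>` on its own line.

final mode: CHARGE

1. SIG_LOW: (RETURN) → mode=RETURN action=A_RELEASE
2. SIG_OK: (RETURN) → mode=SEEK action=A_LIGHT
3. SIG_FAR: (SEEK) → mode=CHARGE action=A_GRAB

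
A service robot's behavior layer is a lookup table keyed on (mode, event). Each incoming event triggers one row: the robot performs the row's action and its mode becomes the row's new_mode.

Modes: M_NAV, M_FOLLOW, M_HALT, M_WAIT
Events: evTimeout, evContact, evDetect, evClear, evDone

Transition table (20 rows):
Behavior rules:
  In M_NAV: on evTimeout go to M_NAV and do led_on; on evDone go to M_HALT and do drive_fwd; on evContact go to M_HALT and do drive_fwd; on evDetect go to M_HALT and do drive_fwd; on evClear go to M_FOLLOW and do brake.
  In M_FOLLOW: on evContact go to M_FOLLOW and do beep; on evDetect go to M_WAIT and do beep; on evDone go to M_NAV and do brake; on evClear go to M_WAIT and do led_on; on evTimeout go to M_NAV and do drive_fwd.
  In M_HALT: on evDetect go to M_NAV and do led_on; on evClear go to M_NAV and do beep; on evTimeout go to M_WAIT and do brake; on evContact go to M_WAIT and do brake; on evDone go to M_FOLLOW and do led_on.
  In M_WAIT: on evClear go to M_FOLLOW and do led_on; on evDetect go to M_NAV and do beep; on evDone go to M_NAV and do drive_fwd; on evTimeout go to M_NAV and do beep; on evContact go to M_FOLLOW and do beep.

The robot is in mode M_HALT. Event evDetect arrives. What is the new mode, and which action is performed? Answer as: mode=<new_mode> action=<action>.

mode=M_NAV action=led_on

current mode = M_HALT; filter table to that mode:
  (M_HALT, evDetect) → (M_NAV, led_on)  ← event matches
  (M_HALT, evClear) → (M_NAV, beep)
  (M_HALT, evTimeout) → (M_WAIT, brake)
  (M_HALT, evContact) → (M_WAIT, brake)
  (M_HALT, evDone) → (M_FOLLOW, led_on)
event = evDetect selects (M_NAV, led_on)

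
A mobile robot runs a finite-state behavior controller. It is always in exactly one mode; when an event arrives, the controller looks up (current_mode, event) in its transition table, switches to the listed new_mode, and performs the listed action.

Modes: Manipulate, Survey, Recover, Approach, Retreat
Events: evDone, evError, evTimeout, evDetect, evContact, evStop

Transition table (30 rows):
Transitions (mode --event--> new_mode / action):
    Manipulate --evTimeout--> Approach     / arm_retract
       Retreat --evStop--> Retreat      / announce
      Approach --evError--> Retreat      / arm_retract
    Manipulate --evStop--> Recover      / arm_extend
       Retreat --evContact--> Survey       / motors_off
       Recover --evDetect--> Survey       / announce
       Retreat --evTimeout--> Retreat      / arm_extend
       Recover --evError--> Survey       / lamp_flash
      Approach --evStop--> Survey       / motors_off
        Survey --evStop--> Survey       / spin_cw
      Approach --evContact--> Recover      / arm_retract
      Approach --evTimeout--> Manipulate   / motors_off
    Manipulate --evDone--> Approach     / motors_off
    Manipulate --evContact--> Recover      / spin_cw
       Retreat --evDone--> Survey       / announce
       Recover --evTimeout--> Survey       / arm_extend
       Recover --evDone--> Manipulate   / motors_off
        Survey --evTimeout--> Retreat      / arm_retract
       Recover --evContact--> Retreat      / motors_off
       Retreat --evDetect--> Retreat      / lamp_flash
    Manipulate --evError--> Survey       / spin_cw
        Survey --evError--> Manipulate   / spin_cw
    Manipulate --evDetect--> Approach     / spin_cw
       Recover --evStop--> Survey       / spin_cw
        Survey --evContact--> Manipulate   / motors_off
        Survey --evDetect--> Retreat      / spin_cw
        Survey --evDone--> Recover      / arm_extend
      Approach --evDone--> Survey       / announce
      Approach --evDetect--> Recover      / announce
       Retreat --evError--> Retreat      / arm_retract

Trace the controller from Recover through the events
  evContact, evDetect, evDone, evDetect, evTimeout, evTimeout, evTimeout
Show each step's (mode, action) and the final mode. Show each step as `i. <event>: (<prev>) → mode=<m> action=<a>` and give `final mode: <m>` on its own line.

1. evContact: (Recover) → mode=Retreat action=motors_off
2. evDetect: (Retreat) → mode=Retreat action=lamp_flash
3. evDone: (Retreat) → mode=Survey action=announce
4. evDetect: (Survey) → mode=Retreat action=spin_cw
5. evTimeout: (Retreat) → mode=Retreat action=arm_extend
6. evTimeout: (Retreat) → mode=Retreat action=arm_extend
7. evTimeout: (Retreat) → mode=Retreat action=arm_extend

final mode: Retreat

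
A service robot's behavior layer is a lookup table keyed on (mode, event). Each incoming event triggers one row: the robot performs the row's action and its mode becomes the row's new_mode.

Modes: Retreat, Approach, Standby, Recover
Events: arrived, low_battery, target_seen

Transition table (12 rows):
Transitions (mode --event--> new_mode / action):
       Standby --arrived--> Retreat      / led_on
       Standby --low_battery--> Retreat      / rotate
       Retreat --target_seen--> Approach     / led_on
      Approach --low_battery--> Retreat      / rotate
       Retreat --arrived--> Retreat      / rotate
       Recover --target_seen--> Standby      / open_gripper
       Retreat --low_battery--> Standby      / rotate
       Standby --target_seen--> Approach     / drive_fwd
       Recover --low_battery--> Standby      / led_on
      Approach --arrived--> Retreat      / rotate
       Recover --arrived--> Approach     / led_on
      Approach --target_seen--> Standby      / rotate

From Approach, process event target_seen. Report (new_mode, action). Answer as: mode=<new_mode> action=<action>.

mode=Standby action=rotate

current mode = Approach; filter table to that mode:
  (Approach, low_battery) → (Retreat, rotate)
  (Approach, arrived) → (Retreat, rotate)
  (Approach, target_seen) → (Standby, rotate)  ← event matches
event = target_seen selects (Standby, rotate)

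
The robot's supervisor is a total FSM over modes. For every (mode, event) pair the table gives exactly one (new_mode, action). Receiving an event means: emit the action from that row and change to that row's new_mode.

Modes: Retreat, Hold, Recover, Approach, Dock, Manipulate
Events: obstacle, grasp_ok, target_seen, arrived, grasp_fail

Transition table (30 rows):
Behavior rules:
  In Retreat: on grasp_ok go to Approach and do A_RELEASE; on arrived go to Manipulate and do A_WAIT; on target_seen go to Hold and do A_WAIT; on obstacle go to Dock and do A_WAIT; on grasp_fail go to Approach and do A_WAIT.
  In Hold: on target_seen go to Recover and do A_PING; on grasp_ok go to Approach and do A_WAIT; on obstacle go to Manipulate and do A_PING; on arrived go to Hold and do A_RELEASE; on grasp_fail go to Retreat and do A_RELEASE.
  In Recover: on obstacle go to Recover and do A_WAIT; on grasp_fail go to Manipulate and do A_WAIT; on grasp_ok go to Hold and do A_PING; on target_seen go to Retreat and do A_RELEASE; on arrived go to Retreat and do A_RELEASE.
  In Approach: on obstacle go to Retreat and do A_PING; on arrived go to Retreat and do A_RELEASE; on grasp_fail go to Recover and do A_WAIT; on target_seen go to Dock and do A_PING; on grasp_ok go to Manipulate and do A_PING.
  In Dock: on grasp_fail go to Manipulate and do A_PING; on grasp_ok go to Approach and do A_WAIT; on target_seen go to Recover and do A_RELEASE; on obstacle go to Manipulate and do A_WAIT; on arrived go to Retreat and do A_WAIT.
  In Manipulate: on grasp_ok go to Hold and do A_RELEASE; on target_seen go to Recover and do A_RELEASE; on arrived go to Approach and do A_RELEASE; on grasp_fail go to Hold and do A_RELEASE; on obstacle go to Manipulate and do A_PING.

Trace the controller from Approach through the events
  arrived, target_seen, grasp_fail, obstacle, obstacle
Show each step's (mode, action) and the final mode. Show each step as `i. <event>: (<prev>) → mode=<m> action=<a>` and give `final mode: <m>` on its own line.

1. arrived: (Approach) → mode=Retreat action=A_RELEASE
2. target_seen: (Retreat) → mode=Hold action=A_WAIT
3. grasp_fail: (Hold) → mode=Retreat action=A_RELEASE
4. obstacle: (Retreat) → mode=Dock action=A_WAIT
5. obstacle: (Dock) → mode=Manipulate action=A_WAIT

final mode: Manipulate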